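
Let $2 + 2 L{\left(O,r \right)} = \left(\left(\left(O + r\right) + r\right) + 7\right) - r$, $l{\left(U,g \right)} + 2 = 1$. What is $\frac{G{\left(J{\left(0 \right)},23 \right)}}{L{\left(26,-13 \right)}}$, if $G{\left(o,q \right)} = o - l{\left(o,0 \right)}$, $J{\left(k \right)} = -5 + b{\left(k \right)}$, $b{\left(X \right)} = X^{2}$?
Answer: $- \frac{4}{9} \approx -0.44444$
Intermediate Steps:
$l{\left(U,g \right)} = -1$ ($l{\left(U,g \right)} = -2 + 1 = -1$)
$J{\left(k \right)} = -5 + k^{2}$
$L{\left(O,r \right)} = \frac{5}{2} + \frac{O}{2} + \frac{r}{2}$ ($L{\left(O,r \right)} = -1 + \frac{\left(\left(\left(O + r\right) + r\right) + 7\right) - r}{2} = -1 + \frac{\left(\left(O + 2 r\right) + 7\right) - r}{2} = -1 + \frac{\left(7 + O + 2 r\right) - r}{2} = -1 + \frac{7 + O + r}{2} = -1 + \left(\frac{7}{2} + \frac{O}{2} + \frac{r}{2}\right) = \frac{5}{2} + \frac{O}{2} + \frac{r}{2}$)
$G{\left(o,q \right)} = 1 + o$ ($G{\left(o,q \right)} = o - -1 = o + 1 = 1 + o$)
$\frac{G{\left(J{\left(0 \right)},23 \right)}}{L{\left(26,-13 \right)}} = \frac{1 - \left(5 - 0^{2}\right)}{\frac{5}{2} + \frac{1}{2} \cdot 26 + \frac{1}{2} \left(-13\right)} = \frac{1 + \left(-5 + 0\right)}{\frac{5}{2} + 13 - \frac{13}{2}} = \frac{1 - 5}{9} = \left(-4\right) \frac{1}{9} = - \frac{4}{9}$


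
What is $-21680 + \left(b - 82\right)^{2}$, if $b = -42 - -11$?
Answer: $-8911$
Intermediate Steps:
$b = -31$ ($b = -42 + 11 = -31$)
$-21680 + \left(b - 82\right)^{2} = -21680 + \left(-31 - 82\right)^{2} = -21680 + \left(-113\right)^{2} = -21680 + 12769 = -8911$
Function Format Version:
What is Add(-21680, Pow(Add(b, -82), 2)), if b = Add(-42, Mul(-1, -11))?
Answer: -8911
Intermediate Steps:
b = -31 (b = Add(-42, 11) = -31)
Add(-21680, Pow(Add(b, -82), 2)) = Add(-21680, Pow(Add(-31, -82), 2)) = Add(-21680, Pow(-113, 2)) = Add(-21680, 12769) = -8911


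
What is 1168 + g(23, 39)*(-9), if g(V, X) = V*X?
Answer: -6905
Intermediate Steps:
1168 + g(23, 39)*(-9) = 1168 + (23*39)*(-9) = 1168 + 897*(-9) = 1168 - 8073 = -6905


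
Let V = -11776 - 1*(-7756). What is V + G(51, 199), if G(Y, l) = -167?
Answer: -4187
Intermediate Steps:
V = -4020 (V = -11776 + 7756 = -4020)
V + G(51, 199) = -4020 - 167 = -4187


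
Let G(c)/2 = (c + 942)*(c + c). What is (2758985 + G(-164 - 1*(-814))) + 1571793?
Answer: 8469978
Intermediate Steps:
G(c) = 4*c*(942 + c) (G(c) = 2*((c + 942)*(c + c)) = 2*((942 + c)*(2*c)) = 2*(2*c*(942 + c)) = 4*c*(942 + c))
(2758985 + G(-164 - 1*(-814))) + 1571793 = (2758985 + 4*(-164 - 1*(-814))*(942 + (-164 - 1*(-814)))) + 1571793 = (2758985 + 4*(-164 + 814)*(942 + (-164 + 814))) + 1571793 = (2758985 + 4*650*(942 + 650)) + 1571793 = (2758985 + 4*650*1592) + 1571793 = (2758985 + 4139200) + 1571793 = 6898185 + 1571793 = 8469978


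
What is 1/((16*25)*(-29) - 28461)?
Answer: -1/40061 ≈ -2.4962e-5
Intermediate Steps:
1/((16*25)*(-29) - 28461) = 1/(400*(-29) - 28461) = 1/(-11600 - 28461) = 1/(-40061) = -1/40061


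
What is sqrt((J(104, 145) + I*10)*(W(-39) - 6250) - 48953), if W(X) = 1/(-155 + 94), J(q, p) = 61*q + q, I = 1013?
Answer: I*sqrt(385725277871)/61 ≈ 10181.0*I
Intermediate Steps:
J(q, p) = 62*q
W(X) = -1/61 (W(X) = 1/(-61) = -1/61)
sqrt((J(104, 145) + I*10)*(W(-39) - 6250) - 48953) = sqrt((62*104 + 1013*10)*(-1/61 - 6250) - 48953) = sqrt((6448 + 10130)*(-381251/61) - 48953) = sqrt(16578*(-381251/61) - 48953) = sqrt(-6320379078/61 - 48953) = sqrt(-6323365211/61) = I*sqrt(385725277871)/61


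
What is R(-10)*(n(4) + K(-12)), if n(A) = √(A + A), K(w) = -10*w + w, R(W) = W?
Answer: -1080 - 20*√2 ≈ -1108.3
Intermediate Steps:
K(w) = -9*w
n(A) = √2*√A (n(A) = √(2*A) = √2*√A)
R(-10)*(n(4) + K(-12)) = -10*(√2*√4 - 9*(-12)) = -10*(√2*2 + 108) = -10*(2*√2 + 108) = -10*(108 + 2*√2) = -1080 - 20*√2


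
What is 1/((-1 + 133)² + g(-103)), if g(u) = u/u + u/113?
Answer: 113/1968922 ≈ 5.7392e-5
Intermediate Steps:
g(u) = 1 + u/113 (g(u) = 1 + u*(1/113) = 1 + u/113)
1/((-1 + 133)² + g(-103)) = 1/((-1 + 133)² + (1 + (1/113)*(-103))) = 1/(132² + (1 - 103/113)) = 1/(17424 + 10/113) = 1/(1968922/113) = 113/1968922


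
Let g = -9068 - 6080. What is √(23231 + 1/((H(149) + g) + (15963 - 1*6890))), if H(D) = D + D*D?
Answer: √246133026426/3255 ≈ 152.42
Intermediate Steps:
g = -15148
H(D) = D + D²
√(23231 + 1/((H(149) + g) + (15963 - 1*6890))) = √(23231 + 1/((149*(1 + 149) - 15148) + (15963 - 1*6890))) = √(23231 + 1/((149*150 - 15148) + (15963 - 6890))) = √(23231 + 1/((22350 - 15148) + 9073)) = √(23231 + 1/(7202 + 9073)) = √(23231 + 1/16275) = √(378084526/16275) = √246133026426/3255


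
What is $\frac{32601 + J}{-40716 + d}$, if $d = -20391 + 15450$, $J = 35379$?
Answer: $- \frac{22660}{15219} \approx -1.4889$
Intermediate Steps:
$d = -4941$
$\frac{32601 + J}{-40716 + d} = \frac{32601 + 35379}{-40716 - 4941} = \frac{67980}{-45657} = 67980 \left(- \frac{1}{45657}\right) = - \frac{22660}{15219}$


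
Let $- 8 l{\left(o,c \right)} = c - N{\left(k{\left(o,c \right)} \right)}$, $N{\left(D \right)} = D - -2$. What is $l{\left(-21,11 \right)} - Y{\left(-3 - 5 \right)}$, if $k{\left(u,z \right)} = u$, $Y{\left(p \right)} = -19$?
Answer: $\frac{61}{4} \approx 15.25$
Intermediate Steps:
$N{\left(D \right)} = 2 + D$ ($N{\left(D \right)} = D + 2 = 2 + D$)
$l{\left(o,c \right)} = \frac{1}{4} - \frac{c}{8} + \frac{o}{8}$ ($l{\left(o,c \right)} = - \frac{c - \left(2 + o\right)}{8} = - \frac{-2 + c - o}{8} = \frac{1}{4} - \frac{c}{8} + \frac{o}{8}$)
$l{\left(-21,11 \right)} - Y{\left(-3 - 5 \right)} = \left(\frac{1}{4} - \frac{11}{8} + \frac{1}{8} \left(-21\right)\right) - -19 = \left(\frac{1}{4} - \frac{11}{8} - \frac{21}{8}\right) + 19 = - \frac{15}{4} + 19 = \frac{61}{4}$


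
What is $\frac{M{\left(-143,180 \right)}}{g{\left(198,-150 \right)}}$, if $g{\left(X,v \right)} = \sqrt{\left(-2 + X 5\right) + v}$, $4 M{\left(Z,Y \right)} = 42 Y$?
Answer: $\frac{945 \sqrt{838}}{419} \approx 65.289$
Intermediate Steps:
$M{\left(Z,Y \right)} = \frac{21 Y}{2}$ ($M{\left(Z,Y \right)} = \frac{42 Y}{4} = \frac{21 Y}{2}$)
$g{\left(X,v \right)} = \sqrt{-2 + v + 5 X}$ ($g{\left(X,v \right)} = \sqrt{\left(-2 + 5 X\right) + v} = \sqrt{-2 + v + 5 X}$)
$\frac{M{\left(-143,180 \right)}}{g{\left(198,-150 \right)}} = \frac{\frac{21}{2} \cdot 180}{\sqrt{-2 - 150 + 5 \cdot 198}} = \frac{1890}{\sqrt{-2 - 150 + 990}} = \frac{1890}{\sqrt{838}} = 1890 \frac{\sqrt{838}}{838} = \frac{945 \sqrt{838}}{419}$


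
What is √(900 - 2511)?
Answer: 3*I*√179 ≈ 40.137*I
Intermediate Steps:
√(900 - 2511) = √(-1611) = 3*I*√179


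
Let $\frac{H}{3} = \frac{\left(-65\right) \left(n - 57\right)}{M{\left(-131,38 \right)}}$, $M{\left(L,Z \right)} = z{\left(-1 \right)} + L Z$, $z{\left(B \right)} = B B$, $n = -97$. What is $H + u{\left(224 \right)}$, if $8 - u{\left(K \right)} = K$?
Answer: $- \frac{52622}{237} \approx -222.03$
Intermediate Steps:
$z{\left(B \right)} = B^{2}$
$u{\left(K \right)} = 8 - K$
$M{\left(L,Z \right)} = 1 + L Z$ ($M{\left(L,Z \right)} = \left(-1\right)^{2} + L Z = 1 + L Z$)
$H = - \frac{1430}{237}$ ($H = 3 \frac{\left(-65\right) \left(-97 - 57\right)}{1 - 4978} = 3 \frac{\left(-65\right) \left(-154\right)}{1 - 4978} = 3 \frac{10010}{-4977} = 3 \cdot 10010 \left(- \frac{1}{4977}\right) = 3 \left(- \frac{1430}{711}\right) = - \frac{1430}{237} \approx -6.0338$)
$H + u{\left(224 \right)} = - \frac{1430}{237} + \left(8 - 224\right) = - \frac{1430}{237} - 216 = - \frac{52622}{237}$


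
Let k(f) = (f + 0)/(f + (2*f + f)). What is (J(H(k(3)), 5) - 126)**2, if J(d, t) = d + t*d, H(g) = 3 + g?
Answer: 45369/4 ≈ 11342.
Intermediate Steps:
k(f) = 1/4 (k(f) = f/(f + 3*f) = f/((4*f)) = f*(1/(4*f)) = 1/4)
J(d, t) = d + d*t
(J(H(k(3)), 5) - 126)**2 = ((3 + 1/4)*(1 + 5) - 126)**2 = ((13/4)*6 - 126)**2 = (39/2 - 126)**2 = (-213/2)**2 = 45369/4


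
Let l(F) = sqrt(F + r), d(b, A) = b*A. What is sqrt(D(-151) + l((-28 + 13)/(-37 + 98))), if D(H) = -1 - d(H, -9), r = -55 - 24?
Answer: sqrt(-5060560 + 61*I*sqrt(294874))/61 ≈ 0.12069 + 36.878*I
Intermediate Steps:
r = -79
d(b, A) = A*b
l(F) = sqrt(-79 + F) (l(F) = sqrt(F - 79) = sqrt(-79 + F))
D(H) = -1 + 9*H (D(H) = -1 - (-9)*H = -1 + 9*H)
sqrt(D(-151) + l((-28 + 13)/(-37 + 98))) = sqrt((-1 + 9*(-151)) + sqrt(-79 + (-28 + 13)/(-37 + 98))) = sqrt((-1 - 1359) + sqrt(-79 - 15/61)) = sqrt(-1360 + sqrt(-79 - 15*1/61)) = sqrt(-1360 + sqrt(-79 - 15/61)) = sqrt(-1360 + sqrt(-4834/61)) = sqrt(-1360 + I*sqrt(294874)/61)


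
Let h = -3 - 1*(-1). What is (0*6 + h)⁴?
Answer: 16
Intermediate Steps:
h = -2 (h = -3 + 1 = -2)
(0*6 + h)⁴ = (0*6 - 2)⁴ = (0 - 2)⁴ = (-2)⁴ = 16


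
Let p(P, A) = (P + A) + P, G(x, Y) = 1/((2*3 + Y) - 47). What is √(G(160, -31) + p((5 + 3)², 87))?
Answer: √30958/12 ≈ 14.662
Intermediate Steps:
G(x, Y) = 1/(-41 + Y) (G(x, Y) = 1/((6 + Y) - 47) = 1/(-41 + Y))
p(P, A) = A + 2*P (p(P, A) = (A + P) + P = A + 2*P)
√(G(160, -31) + p((5 + 3)², 87)) = √(1/(-41 - 31) + (87 + 2*(5 + 3)²)) = √(1/(-72) + (87 + 2*8²)) = √(-1/72 + (87 + 2*64)) = √(-1/72 + (87 + 128)) = √(-1/72 + 215) = √(15479/72) = √30958/12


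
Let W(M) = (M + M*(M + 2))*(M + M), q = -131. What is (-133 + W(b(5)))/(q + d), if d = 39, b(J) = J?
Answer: -267/92 ≈ -2.9022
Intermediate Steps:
W(M) = 2*M*(M + M*(2 + M)) (W(M) = (M + M*(2 + M))*(2*M) = 2*M*(M + M*(2 + M)))
(-133 + W(b(5)))/(q + d) = (-133 + 2*5²*(3 + 5))/(-131 + 39) = (-133 + 2*25*8)/(-92) = (-133 + 400)*(-1/92) = 267*(-1/92) = -267/92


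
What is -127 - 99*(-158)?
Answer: 15515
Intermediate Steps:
-127 - 99*(-158) = -127 + 15642 = 15515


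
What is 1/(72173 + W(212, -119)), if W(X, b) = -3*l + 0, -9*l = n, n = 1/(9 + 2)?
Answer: 33/2381710 ≈ 1.3856e-5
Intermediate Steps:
n = 1/11 ≈ 0.090909
l = -1/99 (l = -⅑*1/11 = -1/99 ≈ -0.010101)
W(X, b) = 1/33 (W(X, b) = -3*(-1/99) + 0 = 1/33 + 0 = 1/33)
1/(72173 + W(212, -119)) = 1/(72173 + 1/33) = 1/(2381710/33) = 33/2381710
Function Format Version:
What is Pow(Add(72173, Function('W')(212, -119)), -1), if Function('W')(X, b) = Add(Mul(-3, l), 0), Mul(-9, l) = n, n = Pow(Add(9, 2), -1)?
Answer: Rational(33, 2381710) ≈ 1.3856e-5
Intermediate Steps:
n = Rational(1, 11) (n = Pow(11, -1) = Rational(1, 11) ≈ 0.090909)
l = Rational(-1, 99) (l = Mul(Rational(-1, 9), Rational(1, 11)) = Rational(-1, 99) ≈ -0.010101)
Function('W')(X, b) = Rational(1, 33) (Function('W')(X, b) = Add(Mul(-3, Rational(-1, 99)), 0) = Add(Rational(1, 33), 0) = Rational(1, 33))
Pow(Add(72173, Function('W')(212, -119)), -1) = Pow(Add(72173, Rational(1, 33)), -1) = Pow(Rational(2381710, 33), -1) = Rational(33, 2381710)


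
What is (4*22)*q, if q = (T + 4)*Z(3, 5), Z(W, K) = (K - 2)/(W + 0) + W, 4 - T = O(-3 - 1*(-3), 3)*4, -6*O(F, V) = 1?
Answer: 9152/3 ≈ 3050.7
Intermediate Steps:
O(F, V) = -⅙ (O(F, V) = -⅙*1 = -⅙)
T = 14/3 (T = 4 - (-1)*4/6 = 4 - 1*(-⅔) = 4 + ⅔ = 14/3 ≈ 4.6667)
Z(W, K) = W + (-2 + K)/W (Z(W, K) = (-2 + K)/W + W = W + (-2 + K)/W)
q = 104/3 (q = (14/3 + 4)*((-2 + 5 + 3²)/3) = 26*((-2 + 5 + 9)/3)/3 = 26*((⅓)*12)/3 = (26/3)*4 = 104/3 ≈ 34.667)
(4*22)*q = (4*22)*(104/3) = 88*(104/3) = 9152/3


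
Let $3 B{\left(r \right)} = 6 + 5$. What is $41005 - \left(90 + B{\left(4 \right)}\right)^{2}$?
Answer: $\frac{290084}{9} \approx 32232.0$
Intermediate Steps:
$B{\left(r \right)} = \frac{11}{3}$ ($B{\left(r \right)} = \frac{6 + 5}{3} = \frac{1}{3} \cdot 11 = \frac{11}{3}$)
$41005 - \left(90 + B{\left(4 \right)}\right)^{2} = 41005 - \left(90 + \frac{11}{3}\right)^{2} = 41005 - \left(\frac{281}{3}\right)^{2} = 41005 - \frac{78961}{9} = \frac{290084}{9}$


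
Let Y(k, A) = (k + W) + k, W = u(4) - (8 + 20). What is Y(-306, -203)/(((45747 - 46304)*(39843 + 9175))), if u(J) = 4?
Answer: 318/13651513 ≈ 2.3294e-5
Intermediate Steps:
W = -24 (W = 4 - (8 + 20) = 4 - 1*28 = 4 - 28 = -24)
Y(k, A) = -24 + 2*k (Y(k, A) = (k - 24) + k = (-24 + k) + k = -24 + 2*k)
Y(-306, -203)/(((45747 - 46304)*(39843 + 9175))) = (-24 + 2*(-306))/(((45747 - 46304)*(39843 + 9175))) = (-24 - 612)/((-557*49018)) = -636/(-27303026) = -636*(-1/27303026) = 318/13651513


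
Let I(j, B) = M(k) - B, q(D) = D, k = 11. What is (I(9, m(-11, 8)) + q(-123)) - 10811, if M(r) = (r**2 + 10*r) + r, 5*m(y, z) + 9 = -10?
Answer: -53441/5 ≈ -10688.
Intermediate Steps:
m(y, z) = -19/5 (m(y, z) = -9/5 + (1/5)*(-10) = -9/5 - 2 = -19/5)
M(r) = r**2 + 11*r
I(j, B) = 242 - B (I(j, B) = 11*(11 + 11) - B = 11*22 - B = 242 - B)
(I(9, m(-11, 8)) + q(-123)) - 10811 = ((242 - 1*(-19/5)) - 123) - 10811 = ((242 + 19/5) - 123) - 10811 = (1229/5 - 123) - 10811 = 614/5 - 10811 = -53441/5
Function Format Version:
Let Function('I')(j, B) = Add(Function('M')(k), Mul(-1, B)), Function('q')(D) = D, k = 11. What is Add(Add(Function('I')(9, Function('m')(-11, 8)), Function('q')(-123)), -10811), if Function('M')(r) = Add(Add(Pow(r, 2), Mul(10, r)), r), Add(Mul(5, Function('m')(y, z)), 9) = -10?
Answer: Rational(-53441, 5) ≈ -10688.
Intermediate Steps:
Function('m')(y, z) = Rational(-19, 5) (Function('m')(y, z) = Add(Rational(-9, 5), Mul(Rational(1, 5), -10)) = Add(Rational(-9, 5), -2) = Rational(-19, 5))
Function('M')(r) = Add(Pow(r, 2), Mul(11, r))
Function('I')(j, B) = Add(242, Mul(-1, B)) (Function('I')(j, B) = Add(Mul(11, Add(11, 11)), Mul(-1, B)) = Add(Mul(11, 22), Mul(-1, B)) = Add(242, Mul(-1, B)))
Add(Add(Function('I')(9, Function('m')(-11, 8)), Function('q')(-123)), -10811) = Add(Add(Add(242, Mul(-1, Rational(-19, 5))), -123), -10811) = Add(Add(Add(242, Rational(19, 5)), -123), -10811) = Add(Add(Rational(1229, 5), -123), -10811) = Add(Rational(614, 5), -10811) = Rational(-53441, 5)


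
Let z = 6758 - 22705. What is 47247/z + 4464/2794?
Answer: -30410355/22277959 ≈ -1.3650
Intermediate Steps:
z = -15947
47247/z + 4464/2794 = 47247/(-15947) + 4464/2794 = 47247*(-1/15947) + 4464*(1/2794) = -47247/15947 + 2232/1397 = -30410355/22277959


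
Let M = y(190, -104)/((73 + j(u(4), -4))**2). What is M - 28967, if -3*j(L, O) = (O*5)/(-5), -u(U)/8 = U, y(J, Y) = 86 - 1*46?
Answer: -267799843/9245 ≈ -28967.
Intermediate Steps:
y(J, Y) = 40 (y(J, Y) = 86 - 46 = 40)
u(U) = -8*U
j(L, O) = O/3 (j(L, O) = -O*5/(3*(-5)) = -5*O*(-1)/(3*5) = -(-1)*O/3 = O/3)
M = 72/9245 (M = 40/((73 + (1/3)*(-4))**2) = 40/((73 - 4/3)**2) = 40/((215/3)**2) = 40/(46225/9) = 40*(9/46225) = 72/9245 ≈ 0.0077880)
M - 28967 = 72/9245 - 28967 = -267799843/9245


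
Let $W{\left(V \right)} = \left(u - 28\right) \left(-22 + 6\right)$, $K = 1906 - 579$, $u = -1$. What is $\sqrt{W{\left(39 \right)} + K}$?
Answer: $3 \sqrt{199} \approx 42.32$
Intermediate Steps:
$K = 1327$
$W{\left(V \right)} = 464$ ($W{\left(V \right)} = \left(-1 - 28\right) \left(-22 + 6\right) = \left(-29\right) \left(-16\right) = 464$)
$\sqrt{W{\left(39 \right)} + K} = \sqrt{464 + 1327} = \sqrt{1791} = 3 \sqrt{199}$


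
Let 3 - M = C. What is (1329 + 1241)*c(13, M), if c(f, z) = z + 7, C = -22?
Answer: 82240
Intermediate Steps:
M = 25 (M = 3 - 1*(-22) = 3 + 22 = 25)
c(f, z) = 7 + z
(1329 + 1241)*c(13, M) = (1329 + 1241)*(7 + 25) = 2570*32 = 82240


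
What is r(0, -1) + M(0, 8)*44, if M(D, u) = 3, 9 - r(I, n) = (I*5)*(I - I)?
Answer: 141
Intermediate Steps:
r(I, n) = 9 (r(I, n) = 9 - I*5*(I - I) = 9 - 5*I*0 = 9 - 1*0 = 9 + 0 = 9)
r(0, -1) + M(0, 8)*44 = 9 + 3*44 = 9 + 132 = 141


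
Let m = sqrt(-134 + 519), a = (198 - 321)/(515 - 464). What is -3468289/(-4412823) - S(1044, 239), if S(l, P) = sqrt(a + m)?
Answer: 3468289/4412823 - sqrt(-697 + 289*sqrt(385))/17 ≈ -3.3625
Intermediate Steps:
a = -41/17 (a = -123/51 = -123*1/51 = -41/17 ≈ -2.4118)
m = sqrt(385) ≈ 19.621
S(l, P) = sqrt(-41/17 + sqrt(385))
-3468289/(-4412823) - S(1044, 239) = -3468289/(-4412823) - sqrt(-697 + 289*sqrt(385))/17 = -3468289*(-1/4412823) - sqrt(-697 + 289*sqrt(385))/17 = 3468289/4412823 - sqrt(-697 + 289*sqrt(385))/17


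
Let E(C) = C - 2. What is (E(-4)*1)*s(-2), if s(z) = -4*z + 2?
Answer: -60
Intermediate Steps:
s(z) = 2 - 4*z
E(C) = -2 + C
(E(-4)*1)*s(-2) = ((-2 - 4)*1)*(2 - 4*(-2)) = (-6*1)*(2 + 8) = -6*10 = -60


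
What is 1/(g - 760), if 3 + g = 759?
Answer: -¼ ≈ -0.25000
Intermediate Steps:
g = 756 (g = -3 + 759 = 756)
1/(g - 760) = 1/(756 - 760) = 1/(-4) = -¼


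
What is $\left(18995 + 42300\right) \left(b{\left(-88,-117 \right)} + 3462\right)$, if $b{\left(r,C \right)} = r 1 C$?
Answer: $843296610$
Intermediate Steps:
$b{\left(r,C \right)} = C r$ ($b{\left(r,C \right)} = r C = C r$)
$\left(18995 + 42300\right) \left(b{\left(-88,-117 \right)} + 3462\right) = \left(18995 + 42300\right) \left(\left(-117\right) \left(-88\right) + 3462\right) = 61295 \left(10296 + 3462\right) = 61295 \cdot 13758 = 843296610$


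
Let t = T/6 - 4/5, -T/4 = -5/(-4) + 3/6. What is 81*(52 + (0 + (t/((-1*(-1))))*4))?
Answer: 17874/5 ≈ 3574.8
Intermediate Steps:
T = -7 (T = -4*(-5/(-4) + 3/6) = -4*(-5*(-¼) + 3*(⅙)) = -4*(5/4 + ½) = -4*7/4 = -7)
t = -59/30 (t = -7/6 - 4/5 = -7*⅙ - 4*⅕ = -7/6 - ⅘ = -59/30 ≈ -1.9667)
81*(52 + (0 + (t/((-1*(-1))))*4)) = 81*(52 + (0 - 59/(30*((-1*(-1))))*4)) = 81*(52 + (0 - 59/30/1*4)) = 81*(52 + (0 - 59/30*1*4)) = 81*(52 + (0 - 59/30*4)) = 81*(52 + (0 - 118/15)) = 81*(52 - 118/15) = 81*(662/15) = 17874/5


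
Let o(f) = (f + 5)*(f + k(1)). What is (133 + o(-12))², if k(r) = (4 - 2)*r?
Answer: 41209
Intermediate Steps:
k(r) = 2*r
o(f) = (2 + f)*(5 + f) (o(f) = (f + 5)*(f + 2*1) = (5 + f)*(f + 2) = (5 + f)*(2 + f) = (2 + f)*(5 + f))
(133 + o(-12))² = (133 + (10 + (-12)² + 7*(-12)))² = (133 + (10 + 144 - 84))² = (133 + 70)² = 203² = 41209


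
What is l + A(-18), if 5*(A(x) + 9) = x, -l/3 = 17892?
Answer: -268443/5 ≈ -53689.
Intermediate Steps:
l = -53676 (l = -3*17892 = -53676)
A(x) = -9 + x/5
l + A(-18) = -53676 + (-9 + (⅕)*(-18)) = -53676 + (-9 - 18/5) = -53676 - 63/5 = -268443/5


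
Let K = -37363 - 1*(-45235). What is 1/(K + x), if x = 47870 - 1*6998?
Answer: 1/48744 ≈ 2.0515e-5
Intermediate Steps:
x = 40872 (x = 47870 - 6998 = 40872)
K = 7872 (K = -37363 + 45235 = 7872)
1/(K + x) = 1/(7872 + 40872) = 1/48744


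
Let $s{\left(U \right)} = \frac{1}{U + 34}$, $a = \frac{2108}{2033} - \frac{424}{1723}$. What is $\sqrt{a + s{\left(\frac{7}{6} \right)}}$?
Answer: $\frac{\sqrt{447531870221432934}}{739103249} \approx 0.90512$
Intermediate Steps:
$a = \frac{2770092}{3502859}$ ($a = 2108 \cdot \frac{1}{2033} - \frac{424}{1723} = \frac{2108}{2033} - \frac{424}{1723} = \frac{2770092}{3502859} \approx 0.79081$)
$s{\left(U \right)} = \frac{1}{34 + U}$
$\sqrt{a + s{\left(\frac{7}{6} \right)}} = \sqrt{\frac{2770092}{3502859} + \frac{1}{34 + \frac{7}{6}}} = \sqrt{\frac{2770092}{3502859} + \frac{1}{\frac{211}{6}}} = \sqrt{\frac{2770092}{3502859} + \frac{6}{211}} = \sqrt{\frac{605506566}{739103249}} = \frac{\sqrt{447531870221432934}}{739103249}$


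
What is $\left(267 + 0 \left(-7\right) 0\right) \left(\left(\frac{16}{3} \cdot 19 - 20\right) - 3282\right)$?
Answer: $-854578$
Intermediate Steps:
$\left(267 + 0 \left(-7\right) 0\right) \left(\left(\frac{16}{3} \cdot 19 - 20\right) - 3282\right) = \left(267 + 0 \cdot 0\right) \left(\left(16 \cdot \frac{1}{3} \cdot 19 - 20\right) - 3282\right) = \left(267 + 0\right) \left(\left(\frac{16}{3} \cdot 19 - 20\right) - 3282\right) = 267 \left(\left(\frac{304}{3} - 20\right) - 3282\right) = 267 \left(\frac{244}{3} - 3282\right) = 267 \left(- \frac{9602}{3}\right) = -854578$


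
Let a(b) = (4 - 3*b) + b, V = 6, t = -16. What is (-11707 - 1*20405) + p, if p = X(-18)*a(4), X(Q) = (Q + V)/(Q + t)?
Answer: -545928/17 ≈ -32113.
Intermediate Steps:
a(b) = 4 - 2*b
X(Q) = (6 + Q)/(-16 + Q) (X(Q) = (Q + 6)/(Q - 16) = (6 + Q)/(-16 + Q))
p = -24/17 (p = ((6 - 18)/(-16 - 18))*(4 - 2*4) = (-12/(-34))*(4 - 8) = -1/34*(-12)*(-4) = (6/17)*(-4) = -24/17 ≈ -1.4118)
(-11707 - 1*20405) + p = (-11707 - 1*20405) - 24/17 = (-11707 - 20405) - 24/17 = -32112 - 24/17 = -545928/17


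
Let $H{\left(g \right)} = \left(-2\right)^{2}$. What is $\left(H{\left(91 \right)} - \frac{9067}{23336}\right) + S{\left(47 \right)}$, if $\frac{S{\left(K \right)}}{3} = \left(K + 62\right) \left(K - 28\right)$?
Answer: $\frac{145070845}{23336} \approx 6216.6$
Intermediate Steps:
$H{\left(g \right)} = 4$
$S{\left(K \right)} = 3 \left(-28 + K\right) \left(62 + K\right)$ ($S{\left(K \right)} = 3 \left(K + 62\right) \left(K - 28\right) = 3 \left(62 + K\right) \left(-28 + K\right) = 3 \left(-28 + K\right) \left(62 + K\right)$)
$\left(H{\left(91 \right)} - \frac{9067}{23336}\right) + S{\left(47 \right)} = \left(4 - \frac{9067}{23336}\right) + \left(-5208 + 3 \cdot 47^{2} + 102 \cdot 47\right) = \left(4 - \frac{9067}{23336}\right) + \left(-5208 + 3 \cdot 2209 + 4794\right) = \left(4 - \frac{9067}{23336}\right) + \left(-5208 + 6627 + 4794\right) = \frac{84277}{23336} + 6213 = \frac{145070845}{23336}$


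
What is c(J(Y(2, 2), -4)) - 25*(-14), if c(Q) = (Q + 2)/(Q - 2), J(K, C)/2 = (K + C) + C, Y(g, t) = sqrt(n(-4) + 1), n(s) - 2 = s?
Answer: 14382/41 - I/41 ≈ 350.78 - 0.02439*I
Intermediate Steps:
n(s) = 2 + s
Y(g, t) = I (Y(g, t) = sqrt((2 - 4) + 1) = sqrt(-2 + 1) = sqrt(-1) = I)
J(K, C) = 2*K + 4*C (J(K, C) = 2*((K + C) + C) = 2*((C + K) + C) = 2*(K + 2*C) = 2*K + 4*C)
c(Q) = (2 + Q)/(-2 + Q)
c(J(Y(2, 2), -4)) - 25*(-14) = (2 + (2*I + 4*(-4)))/(-2 + (2*I + 4*(-4))) - 25*(-14) = (2 + (2*I - 16))/(-2 + (2*I - 16)) + 350 = (2 + (-16 + 2*I))/(-2 + (-16 + 2*I)) + 350 = (-14 + 2*I)/(-18 + 2*I) + 350 = ((-18 - 2*I)/328)*(-14 + 2*I) + 350 = (-18 - 2*I)*(-14 + 2*I)/328 + 350 = 350 + (-18 - 2*I)*(-14 + 2*I)/328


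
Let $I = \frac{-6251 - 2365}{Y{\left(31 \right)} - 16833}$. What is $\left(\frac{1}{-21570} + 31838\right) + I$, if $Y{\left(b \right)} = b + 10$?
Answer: $\frac{1441502369131}{45275430} \approx 31839.0$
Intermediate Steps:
$Y{\left(b \right)} = 10 + b$
$I = \frac{1077}{2099}$ ($I = \frac{-6251 - 2365}{\left(10 + 31\right) - 16833} = - \frac{8616}{41 - 16833} = - \frac{8616}{-16792} = \left(-8616\right) \left(- \frac{1}{16792}\right) = \frac{1077}{2099} \approx 0.5131$)
$\left(\frac{1}{-21570} + 31838\right) + I = \left(\frac{1}{-21570} + 31838\right) + \frac{1077}{2099} = \left(- \frac{1}{21570} + 31838\right) + \frac{1077}{2099} = \frac{686745659}{21570} + \frac{1077}{2099} = \frac{1441502369131}{45275430}$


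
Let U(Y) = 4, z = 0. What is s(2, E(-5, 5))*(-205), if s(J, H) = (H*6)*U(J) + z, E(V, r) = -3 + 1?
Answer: 9840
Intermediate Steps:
E(V, r) = -2
s(J, H) = 24*H (s(J, H) = (H*6)*4 + 0 = (6*H)*4 + 0 = 24*H + 0 = 24*H)
s(2, E(-5, 5))*(-205) = (24*(-2))*(-205) = -48*(-205) = 9840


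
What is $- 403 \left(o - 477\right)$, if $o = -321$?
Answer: $321594$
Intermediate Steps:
$- 403 \left(o - 477\right) = - 403 \left(-321 - 477\right) = \left(-403\right) \left(-798\right) = 321594$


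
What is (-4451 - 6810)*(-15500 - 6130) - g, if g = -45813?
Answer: 243621243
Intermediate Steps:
(-4451 - 6810)*(-15500 - 6130) - g = (-4451 - 6810)*(-15500 - 6130) - 1*(-45813) = -11261*(-21630) + 45813 = 243575430 + 45813 = 243621243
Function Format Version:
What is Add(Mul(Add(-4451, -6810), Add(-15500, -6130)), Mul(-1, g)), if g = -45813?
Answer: 243621243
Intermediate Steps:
Add(Mul(Add(-4451, -6810), Add(-15500, -6130)), Mul(-1, g)) = Add(Mul(Add(-4451, -6810), Add(-15500, -6130)), Mul(-1, -45813)) = Add(Mul(-11261, -21630), 45813) = Add(243575430, 45813) = 243621243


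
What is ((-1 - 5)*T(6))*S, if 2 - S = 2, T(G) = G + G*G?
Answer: 0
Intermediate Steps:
T(G) = G + G**2
S = 0 (S = 2 - 1*2 = 2 - 2 = 0)
((-1 - 5)*T(6))*S = ((-1 - 5)*(6*(1 + 6)))*0 = -36*7*0 = -6*42*0 = -252*0 = 0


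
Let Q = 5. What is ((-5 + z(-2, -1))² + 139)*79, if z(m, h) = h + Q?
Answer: 11060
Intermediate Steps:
z(m, h) = 5 + h (z(m, h) = h + 5 = 5 + h)
((-5 + z(-2, -1))² + 139)*79 = ((-5 + (5 - 1))² + 139)*79 = ((-5 + 4)² + 139)*79 = ((-1)² + 139)*79 = (1 + 139)*79 = 140*79 = 11060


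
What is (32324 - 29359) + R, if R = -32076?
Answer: -29111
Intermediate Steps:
(32324 - 29359) + R = (32324 - 29359) - 32076 = 2965 - 32076 = -29111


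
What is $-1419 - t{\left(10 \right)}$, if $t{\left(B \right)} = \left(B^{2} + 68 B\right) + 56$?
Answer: $-2255$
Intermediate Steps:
$t{\left(B \right)} = 56 + B^{2} + 68 B$
$-1419 - t{\left(10 \right)} = -1419 - \left(56 + 10^{2} + 68 \cdot 10\right) = -1419 - \left(56 + 100 + 680\right) = -1419 - 836 = -2255$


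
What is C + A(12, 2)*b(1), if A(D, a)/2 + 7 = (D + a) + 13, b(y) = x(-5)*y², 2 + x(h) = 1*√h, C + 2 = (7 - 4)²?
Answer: -73 + 40*I*√5 ≈ -73.0 + 89.443*I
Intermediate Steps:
C = 7 (C = -2 + (7 - 4)² = -2 + 3² = -2 + 9 = 7)
x(h) = -2 + √h (x(h) = -2 + 1*√h = -2 + √h)
b(y) = y²*(-2 + I*√5) (b(y) = (-2 + √(-5))*y² = (-2 + I*√5)*y² = y²*(-2 + I*√5))
A(D, a) = 12 + 2*D + 2*a (A(D, a) = -14 + 2*((D + a) + 13) = -14 + 2*(13 + D + a) = -14 + (26 + 2*D + 2*a) = 12 + 2*D + 2*a)
C + A(12, 2)*b(1) = 7 + (12 + 2*12 + 2*2)*(1²*(-2 + I*√5)) = 7 + (12 + 24 + 4)*(1*(-2 + I*√5)) = 7 + 40*(-2 + I*√5) = 7 + (-80 + 40*I*√5) = -73 + 40*I*√5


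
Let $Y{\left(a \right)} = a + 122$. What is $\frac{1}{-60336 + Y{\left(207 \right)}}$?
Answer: $- \frac{1}{60007} \approx -1.6665 \cdot 10^{-5}$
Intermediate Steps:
$Y{\left(a \right)} = 122 + a$
$\frac{1}{-60336 + Y{\left(207 \right)}} = \frac{1}{-60336 + \left(122 + 207\right)} = \frac{1}{-60336 + 329} = \frac{1}{-60007} = - \frac{1}{60007}$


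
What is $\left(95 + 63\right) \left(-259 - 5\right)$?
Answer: $-41712$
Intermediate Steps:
$\left(95 + 63\right) \left(-259 - 5\right) = 158 \left(-259 - 5\right) = 158 \left(-264\right) = -41712$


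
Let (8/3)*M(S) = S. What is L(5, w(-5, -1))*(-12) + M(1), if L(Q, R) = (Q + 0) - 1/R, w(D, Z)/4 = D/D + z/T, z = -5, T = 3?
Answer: -513/8 ≈ -64.125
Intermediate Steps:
M(S) = 3*S/8
w(D, Z) = -8/3 (w(D, Z) = 4*(D/D - 5/3) = 4*(1 - 5*⅓) = 4*(1 - 5/3) = 4*(-⅔) = -8/3)
L(Q, R) = Q - 1/R
L(5, w(-5, -1))*(-12) + M(1) = (5 - 1/(-8/3))*(-12) + (3/8)*1 = (5 - 1*(-3/8))*(-12) + 3/8 = (5 + 3/8)*(-12) + 3/8 = (43/8)*(-12) + 3/8 = -129/2 + 3/8 = -513/8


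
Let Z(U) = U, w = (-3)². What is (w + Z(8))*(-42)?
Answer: -714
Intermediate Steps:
w = 9
(w + Z(8))*(-42) = (9 + 8)*(-42) = 17*(-42) = -714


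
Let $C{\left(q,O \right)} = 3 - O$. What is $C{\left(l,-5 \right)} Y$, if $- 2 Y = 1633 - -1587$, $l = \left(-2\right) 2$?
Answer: $-12880$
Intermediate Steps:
$l = -4$
$Y = -1610$ ($Y = - \frac{1633 - -1587}{2} = - \frac{1633 + 1587}{2} = \left(- \frac{1}{2}\right) 3220 = -1610$)
$C{\left(l,-5 \right)} Y = \left(3 - -5\right) \left(-1610\right) = \left(3 + 5\right) \left(-1610\right) = 8 \left(-1610\right) = -12880$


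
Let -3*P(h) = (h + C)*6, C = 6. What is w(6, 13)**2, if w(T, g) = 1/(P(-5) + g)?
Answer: 1/121 ≈ 0.0082645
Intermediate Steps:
P(h) = -12 - 2*h (P(h) = -(h + 6)*6/3 = -(6 + h)*6/3 = -(36 + 6*h)/3 = -12 - 2*h)
w(T, g) = 1/(-2 + g) (w(T, g) = 1/((-12 - 2*(-5)) + g) = 1/((-12 + 10) + g) = 1/(-2 + g))
w(6, 13)**2 = (1/(-2 + 13))**2 = (1/11)**2 = 1/121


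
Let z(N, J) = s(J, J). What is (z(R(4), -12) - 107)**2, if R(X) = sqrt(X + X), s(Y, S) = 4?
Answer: 10609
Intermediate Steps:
R(X) = sqrt(2)*sqrt(X) (R(X) = sqrt(2*X) = sqrt(2)*sqrt(X))
z(N, J) = 4
(z(R(4), -12) - 107)**2 = (4 - 107)**2 = (-103)**2 = 10609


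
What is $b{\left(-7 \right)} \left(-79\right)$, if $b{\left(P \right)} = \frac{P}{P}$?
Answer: $-79$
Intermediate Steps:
$b{\left(P \right)} = 1$
$b{\left(-7 \right)} \left(-79\right) = 1 \left(-79\right) = -79$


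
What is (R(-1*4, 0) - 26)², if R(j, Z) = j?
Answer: 900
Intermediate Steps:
(R(-1*4, 0) - 26)² = (-1*4 - 26)² = (-4 - 26)² = (-30)² = 900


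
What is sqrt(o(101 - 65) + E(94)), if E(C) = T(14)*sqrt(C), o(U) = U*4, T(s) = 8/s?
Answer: 2*sqrt(1764 + 7*sqrt(94))/7 ≈ 12.229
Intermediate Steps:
o(U) = 4*U
E(C) = 4*sqrt(C)/7 (E(C) = (8/14)*sqrt(C) = (8*(1/14))*sqrt(C) = 4*sqrt(C)/7)
sqrt(o(101 - 65) + E(94)) = sqrt(4*(101 - 65) + 4*sqrt(94)/7) = sqrt(4*36 + 4*sqrt(94)/7) = sqrt(144 + 4*sqrt(94)/7)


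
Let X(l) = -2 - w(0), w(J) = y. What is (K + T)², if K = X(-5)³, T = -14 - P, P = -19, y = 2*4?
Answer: 990025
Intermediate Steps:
y = 8
w(J) = 8
T = 5 (T = -14 - 1*(-19) = -14 + 19 = 5)
X(l) = -10 (X(l) = -2 - 1*8 = -2 - 8 = -10)
K = -1000 (K = (-10)³ = -1000)
(K + T)² = (-1000 + 5)² = (-995)² = 990025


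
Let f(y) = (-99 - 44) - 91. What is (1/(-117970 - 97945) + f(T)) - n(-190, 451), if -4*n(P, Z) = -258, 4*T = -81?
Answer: -128901257/431830 ≈ -298.50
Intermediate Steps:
T = -81/4 (T = (¼)*(-81) = -81/4 ≈ -20.250)
n(P, Z) = 129/2 (n(P, Z) = -¼*(-258) = 129/2)
f(y) = -234 (f(y) = -143 - 91 = -234)
(1/(-117970 - 97945) + f(T)) - n(-190, 451) = (1/(-117970 - 97945) - 234) - 1*129/2 = (1/(-215915) - 234) - 129/2 = (-1/215915 - 234) - 129/2 = -50524111/215915 - 129/2 = -128901257/431830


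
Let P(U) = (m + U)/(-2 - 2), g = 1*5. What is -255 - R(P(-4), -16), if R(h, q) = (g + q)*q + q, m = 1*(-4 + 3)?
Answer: -415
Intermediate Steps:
g = 5
m = -1 (m = 1*(-1) = -1)
P(U) = ¼ - U/4 (P(U) = (-1 + U)/(-2 - 2) = (-1 + U)/(-4) = (-1 + U)*(-¼) = ¼ - U/4)
R(h, q) = q + q*(5 + q) (R(h, q) = (5 + q)*q + q = q*(5 + q) + q = q + q*(5 + q))
-255 - R(P(-4), -16) = -255 - (-16)*(6 - 16) = -255 - (-16)*(-10) = -255 - 1*160 = -255 - 160 = -415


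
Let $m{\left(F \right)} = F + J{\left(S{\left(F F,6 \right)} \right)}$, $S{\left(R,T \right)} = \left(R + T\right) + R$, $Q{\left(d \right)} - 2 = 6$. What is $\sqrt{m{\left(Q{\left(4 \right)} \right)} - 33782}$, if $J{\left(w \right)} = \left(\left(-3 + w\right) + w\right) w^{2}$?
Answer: $11 \sqrt{39046} \approx 2173.6$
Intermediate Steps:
$Q{\left(d \right)} = 8$ ($Q{\left(d \right)} = 2 + 6 = 8$)
$S{\left(R,T \right)} = T + 2 R$
$J{\left(w \right)} = w^{2} \left(-3 + 2 w\right)$ ($J{\left(w \right)} = \left(-3 + 2 w\right) w^{2} = w^{2} \left(-3 + 2 w\right)$)
$m{\left(F \right)} = F + \left(6 + 2 F^{2}\right)^{2} \left(9 + 4 F^{2}\right)$ ($m{\left(F \right)} = F + \left(6 + 2 F F\right)^{2} \left(-3 + 2 \left(6 + 2 F F\right)\right) = F + \left(6 + 2 F^{2}\right)^{2} \left(-3 + 2 \left(6 + 2 F^{2}\right)\right) = F + \left(6 + 2 F^{2}\right)^{2} \left(-3 + \left(12 + 4 F^{2}\right)\right) = F + \left(6 + 2 F^{2}\right)^{2} \left(9 + 4 F^{2}\right)$)
$\sqrt{m{\left(Q{\left(4 \right)} \right)} - 33782} = \sqrt{\left(8 + \left(3 + 8^{2}\right)^{2} \left(36 + 16 \cdot 8^{2}\right)\right) - 33782} = \sqrt{\left(8 + \left(3 + 64\right)^{2} \left(36 + 16 \cdot 64\right)\right) - 33782} = \sqrt{\left(8 + 67^{2} \left(36 + 1024\right)\right) - 33782} = \sqrt{\left(8 + 4489 \cdot 1060\right) - 33782} = \sqrt{\left(8 + 4758340\right) - 33782} = \sqrt{4758348 - 33782} = \sqrt{4724566} = 11 \sqrt{39046}$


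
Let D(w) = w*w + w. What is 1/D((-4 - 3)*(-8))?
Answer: 1/3192 ≈ 0.00031328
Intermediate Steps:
D(w) = w + w² (D(w) = w² + w = w + w²)
1/D((-4 - 3)*(-8)) = 1/(((-4 - 3)*(-8))*(1 + (-4 - 3)*(-8))) = 1/((-7*(-8))*(1 - 7*(-8))) = 1/(56*(1 + 56)) = 1/(56*57) = 1/3192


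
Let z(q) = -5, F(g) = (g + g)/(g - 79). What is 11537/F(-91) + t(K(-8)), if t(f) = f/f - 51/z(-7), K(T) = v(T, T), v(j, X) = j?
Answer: 4908321/455 ≈ 10788.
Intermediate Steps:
K(T) = T
F(g) = 2*g/(-79 + g) (F(g) = (2*g)/(-79 + g) = 2*g/(-79 + g))
t(f) = 56/5 (t(f) = f/f - 51/(-5) = 1 - 51*(-⅕) = 1 + 51/5 = 56/5)
11537/F(-91) + t(K(-8)) = 11537/((2*(-91)/(-79 - 91))) + 56/5 = 11537/((2*(-91)/(-170))) + 56/5 = 11537/((2*(-91)*(-1/170))) + 56/5 = 11537/(91/85) + 56/5 = 11537*(85/91) + 56/5 = 980645/91 + 56/5 = 4908321/455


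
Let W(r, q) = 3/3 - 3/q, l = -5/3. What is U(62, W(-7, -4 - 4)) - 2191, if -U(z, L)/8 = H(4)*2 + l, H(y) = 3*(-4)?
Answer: -5957/3 ≈ -1985.7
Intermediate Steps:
H(y) = -12
l = -5/3 (l = -5*⅓ = -5/3 ≈ -1.6667)
W(r, q) = 1 - 3/q (W(r, q) = 3*(⅓) - 3/q = 1 - 3/q)
U(z, L) = 616/3 (U(z, L) = -8*(-12*2 - 5/3) = -8*(-24 - 5/3) = -8*(-77/3) = 616/3)
U(62, W(-7, -4 - 4)) - 2191 = 616/3 - 2191 = -5957/3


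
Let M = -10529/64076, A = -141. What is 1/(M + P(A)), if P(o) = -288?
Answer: -64076/18464417 ≈ -0.0034702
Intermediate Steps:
M = -10529/64076 (M = -10529*1/64076 = -10529/64076 ≈ -0.16432)
1/(M + P(A)) = 1/(-10529/64076 - 288) = 1/(-18464417/64076) = -64076/18464417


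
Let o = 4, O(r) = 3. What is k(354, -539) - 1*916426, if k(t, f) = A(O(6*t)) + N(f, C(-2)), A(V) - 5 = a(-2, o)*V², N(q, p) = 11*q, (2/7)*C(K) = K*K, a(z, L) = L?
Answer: -922314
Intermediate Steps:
C(K) = 7*K²/2 (C(K) = 7*(K*K)/2 = 7*K²/2)
A(V) = 5 + 4*V²
k(t, f) = 41 + 11*f (k(t, f) = (5 + 4*3²) + 11*f = (5 + 4*9) + 11*f = (5 + 36) + 11*f = 41 + 11*f)
k(354, -539) - 1*916426 = (41 + 11*(-539)) - 1*916426 = (41 - 5929) - 916426 = -5888 - 916426 = -922314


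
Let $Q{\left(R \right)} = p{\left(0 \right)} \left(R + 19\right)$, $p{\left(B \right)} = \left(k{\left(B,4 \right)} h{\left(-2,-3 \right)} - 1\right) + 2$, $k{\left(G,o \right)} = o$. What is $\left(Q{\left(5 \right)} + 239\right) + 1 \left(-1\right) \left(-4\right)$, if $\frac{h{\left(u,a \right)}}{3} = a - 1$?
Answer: $-885$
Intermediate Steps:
$h{\left(u,a \right)} = -3 + 3 a$ ($h{\left(u,a \right)} = 3 \left(a - 1\right) = 3 \left(-1 + a\right) = -3 + 3 a$)
$p{\left(B \right)} = -47$ ($p{\left(B \right)} = \left(4 \left(-3 + 3 \left(-3\right)\right) - 1\right) + 2 = \left(4 \left(-3 - 9\right) - 1\right) + 2 = \left(4 \left(-12\right) - 1\right) + 2 = \left(-48 - 1\right) + 2 = -49 + 2 = -47$)
$Q{\left(R \right)} = -893 - 47 R$ ($Q{\left(R \right)} = - 47 \left(R + 19\right) = - 47 \left(19 + R\right) = -893 - 47 R$)
$\left(Q{\left(5 \right)} + 239\right) + 1 \left(-1\right) \left(-4\right) = \left(\left(-893 - 235\right) + 239\right) + 1 \left(-1\right) \left(-4\right) = \left(\left(-893 - 235\right) + 239\right) - -4 = \left(-1128 + 239\right) + 4 = -889 + 4 = -885$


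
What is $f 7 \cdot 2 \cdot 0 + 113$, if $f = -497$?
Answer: $113$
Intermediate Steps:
$f 7 \cdot 2 \cdot 0 + 113 = - 497 \cdot 7 \cdot 2 \cdot 0 + 113 = - 497 \cdot 14 \cdot 0 + 113 = \left(-497\right) 0 + 113 = 0 + 113 = 113$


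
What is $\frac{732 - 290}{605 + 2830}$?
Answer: $\frac{442}{3435} \approx 0.12868$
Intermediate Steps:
$\frac{732 - 290}{605 + 2830} = \frac{442}{3435}$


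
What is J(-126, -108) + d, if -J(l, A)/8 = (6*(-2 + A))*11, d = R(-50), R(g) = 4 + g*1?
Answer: 58034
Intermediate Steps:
R(g) = 4 + g
d = -46 (d = 4 - 50 = -46)
J(l, A) = 1056 - 528*A (J(l, A) = -8*6*(-2 + A)*11 = -8*(-12 + 6*A)*11 = -8*(-132 + 66*A) = 1056 - 528*A)
J(-126, -108) + d = (1056 - 528*(-108)) - 46 = (1056 + 57024) - 46 = 58080 - 46 = 58034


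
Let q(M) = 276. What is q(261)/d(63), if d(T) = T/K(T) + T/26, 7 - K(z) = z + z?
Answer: 40664/279 ≈ 145.75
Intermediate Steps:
K(z) = 7 - 2*z (K(z) = 7 - (z + z) = 7 - 2*z)
d(T) = T/26 + T/(7 - 2*T) (d(T) = T/(7 - 2*T) + T/26 = T/26 + T/(7 - 2*T))
q(261)/d(63) = 276/(((1/26)*63*(-33 + 2*63)/(-7 + 2*63))) = 276/(((1/26)*63*(-33 + 126)/(-7 + 126))) = 276/(((1/26)*63*93/119)) = 276/(((1/26)*63*(1/119)*93)) = 276/(837/442) = 276*(442/837) = 40664/279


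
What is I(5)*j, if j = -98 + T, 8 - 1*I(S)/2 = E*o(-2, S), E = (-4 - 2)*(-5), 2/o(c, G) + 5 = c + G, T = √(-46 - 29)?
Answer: -7448 + 380*I*√3 ≈ -7448.0 + 658.18*I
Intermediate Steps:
T = 5*I*√3 (T = √(-75) = 5*I*√3 ≈ 8.6602*I)
o(c, G) = 2/(-5 + G + c) (o(c, G) = 2/(-5 + (c + G)) = 2/(-5 + (G + c)) = 2/(-5 + G + c))
E = 30 (E = -6*(-5) = 30)
I(S) = 16 - 120/(-7 + S) (I(S) = 16 - 60*2/(-5 + S - 2) = 16 - 60*2/(-7 + S) = 16 - 120/(-7 + S))
j = -98 + 5*I*√3 ≈ -98.0 + 8.6602*I
I(5)*j = (8*(-29 + 2*5)/(-7 + 5))*(-98 + 5*I*√3) = (8*(-29 + 10)/(-2))*(-98 + 5*I*√3) = (8*(-½)*(-19))*(-98 + 5*I*√3) = 76*(-98 + 5*I*√3) = -7448 + 380*I*√3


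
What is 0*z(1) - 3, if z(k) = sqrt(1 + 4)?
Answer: -3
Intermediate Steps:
z(k) = sqrt(5)
0*z(1) - 3 = 0*sqrt(5) - 3 = 0 - 3 = -3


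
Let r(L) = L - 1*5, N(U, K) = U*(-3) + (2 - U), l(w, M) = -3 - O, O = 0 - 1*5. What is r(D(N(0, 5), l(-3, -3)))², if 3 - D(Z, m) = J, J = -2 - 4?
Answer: 16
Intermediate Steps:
O = -5 (O = 0 - 5 = -5)
l(w, M) = 2 (l(w, M) = -3 - 1*(-5) = -3 + 5 = 2)
J = -6
N(U, K) = 2 - 4*U (N(U, K) = -3*U + (2 - U) = 2 - 4*U)
D(Z, m) = 9 (D(Z, m) = 3 - 1*(-6) = 3 + 6 = 9)
r(L) = -5 + L (r(L) = L - 5 = -5 + L)
r(D(N(0, 5), l(-3, -3)))² = (-5 + 9)² = 4² = 16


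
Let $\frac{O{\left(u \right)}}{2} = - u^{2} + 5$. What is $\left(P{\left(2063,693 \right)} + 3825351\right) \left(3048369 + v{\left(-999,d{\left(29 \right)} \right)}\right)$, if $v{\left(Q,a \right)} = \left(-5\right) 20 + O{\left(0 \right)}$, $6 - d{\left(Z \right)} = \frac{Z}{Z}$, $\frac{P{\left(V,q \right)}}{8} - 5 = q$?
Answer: $11677758710865$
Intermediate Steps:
$P{\left(V,q \right)} = 40 + 8 q$
$d{\left(Z \right)} = 5$ ($d{\left(Z \right)} = 6 - \frac{Z}{Z} = 6 - 1 = 5$)
$O{\left(u \right)} = 10 - 2 u^{2}$ ($O{\left(u \right)} = 2 \left(- u^{2} + 5\right) = 2 \left(5 - u^{2}\right) = 10 - 2 u^{2}$)
$v{\left(Q,a \right)} = -90$ ($v{\left(Q,a \right)} = \left(-5\right) 20 + \left(10 - 2 \cdot 0^{2}\right) = -100 + \left(10 - 0\right) = -100 + \left(10 + 0\right) = -100 + 10 = -90$)
$\left(P{\left(2063,693 \right)} + 3825351\right) \left(3048369 + v{\left(-999,d{\left(29 \right)} \right)}\right) = \left(\left(40 + 8 \cdot 693\right) + 3825351\right) \left(3048369 - 90\right) = \left(\left(40 + 5544\right) + 3825351\right) 3048279 = \left(5584 + 3825351\right) 3048279 = 3830935 \cdot 3048279 = 11677758710865$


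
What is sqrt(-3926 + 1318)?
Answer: 4*I*sqrt(163) ≈ 51.069*I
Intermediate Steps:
sqrt(-3926 + 1318) = sqrt(-2608) = 4*I*sqrt(163)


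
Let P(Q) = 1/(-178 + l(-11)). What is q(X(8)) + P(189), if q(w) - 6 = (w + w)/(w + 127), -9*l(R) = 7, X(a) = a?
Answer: 1327819/217215 ≈ 6.1129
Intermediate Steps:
l(R) = -7/9 (l(R) = -1/9*7 = -7/9)
q(w) = 6 + 2*w/(127 + w) (q(w) = 6 + (w + w)/(w + 127) = 6 + (2*w)/(127 + w) = 6 + 2*w/(127 + w))
P(Q) = -9/1609 (P(Q) = 1/(-178 - 7/9) = 1/(-1609/9) = -9/1609)
q(X(8)) + P(189) = 2*(381 + 4*8)/(127 + 8) - 9/1609 = 2*(381 + 32)/135 - 9/1609 = 2*(1/135)*413 - 9/1609 = 826/135 - 9/1609 = 1327819/217215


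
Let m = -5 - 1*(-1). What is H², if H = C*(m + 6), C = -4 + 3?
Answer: 4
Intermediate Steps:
C = -1
m = -4 (m = -5 + 1 = -4)
H = -2 (H = -(-4 + 6) = -1*2 = -2)
H² = (-2)² = 4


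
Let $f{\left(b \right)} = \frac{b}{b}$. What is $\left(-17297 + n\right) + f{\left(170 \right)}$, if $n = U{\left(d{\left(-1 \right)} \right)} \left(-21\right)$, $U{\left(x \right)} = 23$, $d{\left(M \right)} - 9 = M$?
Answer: $-17779$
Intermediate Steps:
$d{\left(M \right)} = 9 + M$
$f{\left(b \right)} = 1$
$n = -483$ ($n = 23 \left(-21\right) = -483$)
$\left(-17297 + n\right) + f{\left(170 \right)} = \left(-17297 - 483\right) + 1 = -17780 + 1 = -17779$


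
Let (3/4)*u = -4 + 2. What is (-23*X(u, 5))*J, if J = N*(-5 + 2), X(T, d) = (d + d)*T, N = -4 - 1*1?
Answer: 9200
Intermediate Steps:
N = -5 (N = -4 - 1 = -5)
u = -8/3 (u = 4*(-4 + 2)/3 = (4/3)*(-2) = -8/3 ≈ -2.6667)
X(T, d) = 2*T*d (X(T, d) = (2*d)*T = 2*T*d)
J = 15 (J = -5*(-5 + 2) = -5*(-3) = 15)
(-23*X(u, 5))*J = -46*(-8)*5/3*15 = -23*(-80/3)*15 = (1840/3)*15 = 9200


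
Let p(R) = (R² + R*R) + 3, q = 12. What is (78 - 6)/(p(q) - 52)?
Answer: 72/239 ≈ 0.30126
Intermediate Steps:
p(R) = 3 + 2*R² (p(R) = (R² + R²) + 3 = 2*R² + 3 = 3 + 2*R²)
(78 - 6)/(p(q) - 52) = (78 - 6)/((3 + 2*12²) - 52) = 72/((3 + 2*144) - 52) = 72/((3 + 288) - 52) = 72/(291 - 52) = 72/239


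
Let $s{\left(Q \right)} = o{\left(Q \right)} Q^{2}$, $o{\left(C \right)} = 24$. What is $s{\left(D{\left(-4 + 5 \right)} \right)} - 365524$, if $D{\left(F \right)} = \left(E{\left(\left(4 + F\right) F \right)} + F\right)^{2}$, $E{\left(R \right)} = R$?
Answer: $-334420$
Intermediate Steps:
$D{\left(F \right)} = \left(F + F \left(4 + F\right)\right)^{2}$ ($D{\left(F \right)} = \left(\left(4 + F\right) F + F\right)^{2} = \left(F \left(4 + F\right) + F\right)^{2} = \left(F + F \left(4 + F\right)\right)^{2}$)
$s{\left(Q \right)} = 24 Q^{2}$
$s{\left(D{\left(-4 + 5 \right)} \right)} - 365524 = 24 \left(\left(-4 + 5\right)^{2} \left(5 + \left(-4 + 5\right)\right)^{2}\right)^{2} - 365524 = 24 \left(1^{2} \left(5 + 1\right)^{2}\right)^{2} - 365524 = 24 \left(1 \cdot 6^{2}\right)^{2} - 365524 = 24 \left(1 \cdot 36\right)^{2} - 365524 = 24 \cdot 36^{2} - 365524 = 24 \cdot 1296 - 365524 = 31104 - 365524 = -334420$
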